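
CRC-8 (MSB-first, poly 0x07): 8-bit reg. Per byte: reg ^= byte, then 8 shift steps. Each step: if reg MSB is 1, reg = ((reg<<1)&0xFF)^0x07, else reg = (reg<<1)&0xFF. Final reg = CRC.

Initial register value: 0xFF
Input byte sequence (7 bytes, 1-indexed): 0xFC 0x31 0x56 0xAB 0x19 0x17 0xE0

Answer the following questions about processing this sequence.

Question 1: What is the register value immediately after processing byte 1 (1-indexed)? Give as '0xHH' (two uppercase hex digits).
After byte 1 (0xFC): reg=0x09

Answer: 0x09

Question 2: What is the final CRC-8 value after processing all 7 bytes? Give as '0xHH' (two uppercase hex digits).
Answer: 0x24

Derivation:
After byte 1 (0xFC): reg=0x09
After byte 2 (0x31): reg=0xA8
After byte 3 (0x56): reg=0xF4
After byte 4 (0xAB): reg=0x9A
After byte 5 (0x19): reg=0x80
After byte 6 (0x17): reg=0xEC
After byte 7 (0xE0): reg=0x24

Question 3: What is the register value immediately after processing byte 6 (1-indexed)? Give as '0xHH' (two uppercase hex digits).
Answer: 0xEC

Derivation:
After byte 1 (0xFC): reg=0x09
After byte 2 (0x31): reg=0xA8
After byte 3 (0x56): reg=0xF4
After byte 4 (0xAB): reg=0x9A
After byte 5 (0x19): reg=0x80
After byte 6 (0x17): reg=0xEC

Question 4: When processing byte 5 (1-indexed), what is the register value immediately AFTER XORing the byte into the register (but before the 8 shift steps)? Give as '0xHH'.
Register before byte 5: 0x9A
Byte 5: 0x19
0x9A XOR 0x19 = 0x83

Answer: 0x83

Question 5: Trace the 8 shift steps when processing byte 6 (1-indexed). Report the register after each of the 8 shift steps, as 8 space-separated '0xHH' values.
After byte 1 (0xFC): reg=0x09
After byte 2 (0x31): reg=0xA8
After byte 3 (0x56): reg=0xF4
After byte 4 (0xAB): reg=0x9A
After byte 5 (0x19): reg=0x80
Register before byte 6: 0x80
After XOR with byte 0x17: 0x97

Answer: 0x29 0x52 0xA4 0x4F 0x9E 0x3B 0x76 0xEC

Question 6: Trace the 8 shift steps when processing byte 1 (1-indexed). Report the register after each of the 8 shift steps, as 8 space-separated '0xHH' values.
Register before byte 1: 0xFF
After XOR with byte 0xFC: 0x03

Answer: 0x06 0x0C 0x18 0x30 0x60 0xC0 0x87 0x09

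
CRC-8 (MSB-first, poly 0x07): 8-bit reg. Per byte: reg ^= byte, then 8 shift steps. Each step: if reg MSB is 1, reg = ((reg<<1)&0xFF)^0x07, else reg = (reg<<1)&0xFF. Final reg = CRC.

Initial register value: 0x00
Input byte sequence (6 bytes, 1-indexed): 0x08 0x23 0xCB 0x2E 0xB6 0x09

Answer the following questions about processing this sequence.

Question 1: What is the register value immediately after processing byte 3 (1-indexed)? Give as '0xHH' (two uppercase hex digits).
Answer: 0xBF

Derivation:
After byte 1 (0x08): reg=0x38
After byte 2 (0x23): reg=0x41
After byte 3 (0xCB): reg=0xBF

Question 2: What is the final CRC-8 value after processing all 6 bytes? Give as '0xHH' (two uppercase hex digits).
After byte 1 (0x08): reg=0x38
After byte 2 (0x23): reg=0x41
After byte 3 (0xCB): reg=0xBF
After byte 4 (0x2E): reg=0xFE
After byte 5 (0xB6): reg=0xFF
After byte 6 (0x09): reg=0xCC

Answer: 0xCC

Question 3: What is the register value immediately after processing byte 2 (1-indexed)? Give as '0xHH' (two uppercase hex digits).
Answer: 0x41

Derivation:
After byte 1 (0x08): reg=0x38
After byte 2 (0x23): reg=0x41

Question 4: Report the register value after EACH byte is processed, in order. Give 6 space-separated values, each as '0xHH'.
0x38 0x41 0xBF 0xFE 0xFF 0xCC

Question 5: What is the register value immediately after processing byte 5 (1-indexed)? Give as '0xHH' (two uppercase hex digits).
After byte 1 (0x08): reg=0x38
After byte 2 (0x23): reg=0x41
After byte 3 (0xCB): reg=0xBF
After byte 4 (0x2E): reg=0xFE
After byte 5 (0xB6): reg=0xFF

Answer: 0xFF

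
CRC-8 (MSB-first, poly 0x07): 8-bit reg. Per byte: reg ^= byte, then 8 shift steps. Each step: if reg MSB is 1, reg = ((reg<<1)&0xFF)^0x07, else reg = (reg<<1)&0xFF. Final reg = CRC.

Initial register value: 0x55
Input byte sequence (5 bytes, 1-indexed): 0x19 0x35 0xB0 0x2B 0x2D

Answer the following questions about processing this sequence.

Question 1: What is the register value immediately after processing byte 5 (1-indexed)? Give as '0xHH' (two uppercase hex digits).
Answer: 0xA9

Derivation:
After byte 1 (0x19): reg=0xE3
After byte 2 (0x35): reg=0x2C
After byte 3 (0xB0): reg=0xDD
After byte 4 (0x2B): reg=0xCC
After byte 5 (0x2D): reg=0xA9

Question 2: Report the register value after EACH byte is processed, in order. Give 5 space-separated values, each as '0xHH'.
0xE3 0x2C 0xDD 0xCC 0xA9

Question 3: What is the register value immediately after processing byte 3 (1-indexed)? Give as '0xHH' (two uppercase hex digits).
After byte 1 (0x19): reg=0xE3
After byte 2 (0x35): reg=0x2C
After byte 3 (0xB0): reg=0xDD

Answer: 0xDD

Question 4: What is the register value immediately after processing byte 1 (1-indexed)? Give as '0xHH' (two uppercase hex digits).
Answer: 0xE3

Derivation:
After byte 1 (0x19): reg=0xE3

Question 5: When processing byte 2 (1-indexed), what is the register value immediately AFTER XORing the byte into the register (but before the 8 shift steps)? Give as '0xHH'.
Register before byte 2: 0xE3
Byte 2: 0x35
0xE3 XOR 0x35 = 0xD6

Answer: 0xD6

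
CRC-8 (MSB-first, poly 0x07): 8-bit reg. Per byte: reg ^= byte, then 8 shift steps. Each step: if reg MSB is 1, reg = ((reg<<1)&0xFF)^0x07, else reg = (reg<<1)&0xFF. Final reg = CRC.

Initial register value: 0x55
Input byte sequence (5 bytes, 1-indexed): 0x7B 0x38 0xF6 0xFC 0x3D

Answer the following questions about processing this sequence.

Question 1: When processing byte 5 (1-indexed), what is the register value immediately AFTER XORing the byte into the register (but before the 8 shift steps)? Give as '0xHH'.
Answer: 0x17

Derivation:
Register before byte 5: 0x2A
Byte 5: 0x3D
0x2A XOR 0x3D = 0x17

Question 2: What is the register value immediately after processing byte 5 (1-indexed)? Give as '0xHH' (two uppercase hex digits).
Answer: 0x65

Derivation:
After byte 1 (0x7B): reg=0xCA
After byte 2 (0x38): reg=0xD0
After byte 3 (0xF6): reg=0xF2
After byte 4 (0xFC): reg=0x2A
After byte 5 (0x3D): reg=0x65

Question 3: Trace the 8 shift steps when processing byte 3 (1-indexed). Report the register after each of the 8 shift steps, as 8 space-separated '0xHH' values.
After byte 1 (0x7B): reg=0xCA
After byte 2 (0x38): reg=0xD0
Register before byte 3: 0xD0
After XOR with byte 0xF6: 0x26

Answer: 0x4C 0x98 0x37 0x6E 0xDC 0xBF 0x79 0xF2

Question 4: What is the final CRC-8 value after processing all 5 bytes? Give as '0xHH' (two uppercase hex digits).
Answer: 0x65

Derivation:
After byte 1 (0x7B): reg=0xCA
After byte 2 (0x38): reg=0xD0
After byte 3 (0xF6): reg=0xF2
After byte 4 (0xFC): reg=0x2A
After byte 5 (0x3D): reg=0x65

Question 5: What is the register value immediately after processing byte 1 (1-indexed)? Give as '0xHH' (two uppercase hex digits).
Answer: 0xCA

Derivation:
After byte 1 (0x7B): reg=0xCA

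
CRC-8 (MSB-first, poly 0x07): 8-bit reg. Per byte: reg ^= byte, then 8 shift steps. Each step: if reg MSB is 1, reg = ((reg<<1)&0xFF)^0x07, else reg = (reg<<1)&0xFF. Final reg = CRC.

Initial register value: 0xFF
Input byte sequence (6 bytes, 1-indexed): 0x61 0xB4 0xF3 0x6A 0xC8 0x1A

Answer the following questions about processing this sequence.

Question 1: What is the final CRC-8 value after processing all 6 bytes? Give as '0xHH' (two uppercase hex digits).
After byte 1 (0x61): reg=0xD3
After byte 2 (0xB4): reg=0x32
After byte 3 (0xF3): reg=0x49
After byte 4 (0x6A): reg=0xE9
After byte 5 (0xC8): reg=0xE7
After byte 6 (0x1A): reg=0xFD

Answer: 0xFD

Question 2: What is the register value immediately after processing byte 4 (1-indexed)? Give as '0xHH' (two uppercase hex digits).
After byte 1 (0x61): reg=0xD3
After byte 2 (0xB4): reg=0x32
After byte 3 (0xF3): reg=0x49
After byte 4 (0x6A): reg=0xE9

Answer: 0xE9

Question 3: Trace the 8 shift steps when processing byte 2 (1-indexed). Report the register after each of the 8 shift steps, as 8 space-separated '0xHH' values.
After byte 1 (0x61): reg=0xD3
Register before byte 2: 0xD3
After XOR with byte 0xB4: 0x67

Answer: 0xCE 0x9B 0x31 0x62 0xC4 0x8F 0x19 0x32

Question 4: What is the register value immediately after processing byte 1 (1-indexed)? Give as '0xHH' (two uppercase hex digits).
Answer: 0xD3

Derivation:
After byte 1 (0x61): reg=0xD3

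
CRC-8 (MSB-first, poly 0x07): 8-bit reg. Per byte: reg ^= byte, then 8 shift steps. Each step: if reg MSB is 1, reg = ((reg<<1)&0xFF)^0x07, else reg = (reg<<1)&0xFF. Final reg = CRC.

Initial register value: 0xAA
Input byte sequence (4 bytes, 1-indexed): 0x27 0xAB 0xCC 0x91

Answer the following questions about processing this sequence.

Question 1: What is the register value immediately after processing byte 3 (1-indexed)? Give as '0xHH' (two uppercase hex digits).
Answer: 0x7F

Derivation:
After byte 1 (0x27): reg=0xAA
After byte 2 (0xAB): reg=0x07
After byte 3 (0xCC): reg=0x7F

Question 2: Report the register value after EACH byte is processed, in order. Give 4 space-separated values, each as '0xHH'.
0xAA 0x07 0x7F 0x84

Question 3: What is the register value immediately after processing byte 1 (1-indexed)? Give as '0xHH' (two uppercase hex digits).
After byte 1 (0x27): reg=0xAA

Answer: 0xAA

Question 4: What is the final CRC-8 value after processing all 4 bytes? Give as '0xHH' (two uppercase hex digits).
Answer: 0x84

Derivation:
After byte 1 (0x27): reg=0xAA
After byte 2 (0xAB): reg=0x07
After byte 3 (0xCC): reg=0x7F
After byte 4 (0x91): reg=0x84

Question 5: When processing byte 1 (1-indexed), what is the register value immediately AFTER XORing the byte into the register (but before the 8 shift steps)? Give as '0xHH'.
Answer: 0x8D

Derivation:
Register before byte 1: 0xAA
Byte 1: 0x27
0xAA XOR 0x27 = 0x8D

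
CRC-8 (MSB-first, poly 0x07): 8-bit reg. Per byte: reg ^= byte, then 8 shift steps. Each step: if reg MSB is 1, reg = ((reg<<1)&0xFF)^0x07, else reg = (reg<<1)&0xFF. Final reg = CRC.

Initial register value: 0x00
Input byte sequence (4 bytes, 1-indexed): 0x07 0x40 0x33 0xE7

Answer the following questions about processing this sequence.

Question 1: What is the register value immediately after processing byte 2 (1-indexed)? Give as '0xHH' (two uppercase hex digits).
After byte 1 (0x07): reg=0x15
After byte 2 (0x40): reg=0xAC

Answer: 0xAC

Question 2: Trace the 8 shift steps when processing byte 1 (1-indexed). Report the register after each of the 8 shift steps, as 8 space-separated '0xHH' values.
Register before byte 1: 0x00
After XOR with byte 0x07: 0x07

Answer: 0x0E 0x1C 0x38 0x70 0xE0 0xC7 0x89 0x15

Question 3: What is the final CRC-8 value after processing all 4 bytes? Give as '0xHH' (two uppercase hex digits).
After byte 1 (0x07): reg=0x15
After byte 2 (0x40): reg=0xAC
After byte 3 (0x33): reg=0xD4
After byte 4 (0xE7): reg=0x99

Answer: 0x99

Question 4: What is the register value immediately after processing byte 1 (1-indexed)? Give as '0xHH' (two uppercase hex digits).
After byte 1 (0x07): reg=0x15

Answer: 0x15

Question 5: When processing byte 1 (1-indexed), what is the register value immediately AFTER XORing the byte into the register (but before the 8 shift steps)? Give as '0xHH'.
Register before byte 1: 0x00
Byte 1: 0x07
0x00 XOR 0x07 = 0x07

Answer: 0x07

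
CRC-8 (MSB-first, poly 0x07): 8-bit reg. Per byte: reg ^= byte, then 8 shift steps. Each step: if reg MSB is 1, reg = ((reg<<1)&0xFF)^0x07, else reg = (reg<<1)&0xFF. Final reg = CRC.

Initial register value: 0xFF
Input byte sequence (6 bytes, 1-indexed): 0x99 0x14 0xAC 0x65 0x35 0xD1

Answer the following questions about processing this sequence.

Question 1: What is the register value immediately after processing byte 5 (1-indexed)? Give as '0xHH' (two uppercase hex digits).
After byte 1 (0x99): reg=0x35
After byte 2 (0x14): reg=0xE7
After byte 3 (0xAC): reg=0xF6
After byte 4 (0x65): reg=0xF0
After byte 5 (0x35): reg=0x55

Answer: 0x55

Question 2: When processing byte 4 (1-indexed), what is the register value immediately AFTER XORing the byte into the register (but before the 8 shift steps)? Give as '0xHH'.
Register before byte 4: 0xF6
Byte 4: 0x65
0xF6 XOR 0x65 = 0x93

Answer: 0x93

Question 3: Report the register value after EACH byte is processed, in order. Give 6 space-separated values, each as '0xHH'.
0x35 0xE7 0xF6 0xF0 0x55 0x95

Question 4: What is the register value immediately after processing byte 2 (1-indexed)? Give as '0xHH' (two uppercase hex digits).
After byte 1 (0x99): reg=0x35
After byte 2 (0x14): reg=0xE7

Answer: 0xE7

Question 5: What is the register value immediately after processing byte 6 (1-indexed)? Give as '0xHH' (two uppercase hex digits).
After byte 1 (0x99): reg=0x35
After byte 2 (0x14): reg=0xE7
After byte 3 (0xAC): reg=0xF6
After byte 4 (0x65): reg=0xF0
After byte 5 (0x35): reg=0x55
After byte 6 (0xD1): reg=0x95

Answer: 0x95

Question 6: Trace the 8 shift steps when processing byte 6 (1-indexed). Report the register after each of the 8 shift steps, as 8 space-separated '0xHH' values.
Answer: 0x0F 0x1E 0x3C 0x78 0xF0 0xE7 0xC9 0x95

Derivation:
After byte 1 (0x99): reg=0x35
After byte 2 (0x14): reg=0xE7
After byte 3 (0xAC): reg=0xF6
After byte 4 (0x65): reg=0xF0
After byte 5 (0x35): reg=0x55
Register before byte 6: 0x55
After XOR with byte 0xD1: 0x84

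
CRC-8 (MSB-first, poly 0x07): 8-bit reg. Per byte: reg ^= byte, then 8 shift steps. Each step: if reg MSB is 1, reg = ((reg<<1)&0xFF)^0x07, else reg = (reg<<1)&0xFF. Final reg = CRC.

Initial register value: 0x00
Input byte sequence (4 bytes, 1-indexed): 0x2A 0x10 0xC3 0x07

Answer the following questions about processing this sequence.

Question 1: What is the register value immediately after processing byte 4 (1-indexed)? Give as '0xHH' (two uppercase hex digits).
Answer: 0x37

Derivation:
After byte 1 (0x2A): reg=0xD6
After byte 2 (0x10): reg=0x5C
After byte 3 (0xC3): reg=0xD4
After byte 4 (0x07): reg=0x37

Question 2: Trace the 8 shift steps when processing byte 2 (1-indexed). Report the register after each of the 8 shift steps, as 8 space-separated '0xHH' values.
Answer: 0x8B 0x11 0x22 0x44 0x88 0x17 0x2E 0x5C

Derivation:
After byte 1 (0x2A): reg=0xD6
Register before byte 2: 0xD6
After XOR with byte 0x10: 0xC6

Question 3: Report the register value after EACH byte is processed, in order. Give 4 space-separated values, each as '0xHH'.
0xD6 0x5C 0xD4 0x37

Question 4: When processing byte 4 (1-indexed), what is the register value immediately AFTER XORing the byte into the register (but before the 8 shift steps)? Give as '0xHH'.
Register before byte 4: 0xD4
Byte 4: 0x07
0xD4 XOR 0x07 = 0xD3

Answer: 0xD3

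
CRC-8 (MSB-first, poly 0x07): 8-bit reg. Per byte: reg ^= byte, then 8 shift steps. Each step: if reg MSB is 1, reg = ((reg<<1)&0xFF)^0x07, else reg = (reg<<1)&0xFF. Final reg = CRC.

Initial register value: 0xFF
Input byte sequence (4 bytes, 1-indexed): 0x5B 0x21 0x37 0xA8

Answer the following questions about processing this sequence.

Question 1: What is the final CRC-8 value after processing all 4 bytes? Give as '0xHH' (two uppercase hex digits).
After byte 1 (0x5B): reg=0x75
After byte 2 (0x21): reg=0xAB
After byte 3 (0x37): reg=0xDD
After byte 4 (0xA8): reg=0x4C

Answer: 0x4C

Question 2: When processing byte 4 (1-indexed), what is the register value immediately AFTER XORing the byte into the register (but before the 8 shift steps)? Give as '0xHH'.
Answer: 0x75

Derivation:
Register before byte 4: 0xDD
Byte 4: 0xA8
0xDD XOR 0xA8 = 0x75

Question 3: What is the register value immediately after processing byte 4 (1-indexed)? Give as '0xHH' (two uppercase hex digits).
Answer: 0x4C

Derivation:
After byte 1 (0x5B): reg=0x75
After byte 2 (0x21): reg=0xAB
After byte 3 (0x37): reg=0xDD
After byte 4 (0xA8): reg=0x4C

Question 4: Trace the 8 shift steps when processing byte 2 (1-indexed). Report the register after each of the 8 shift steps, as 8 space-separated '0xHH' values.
After byte 1 (0x5B): reg=0x75
Register before byte 2: 0x75
After XOR with byte 0x21: 0x54

Answer: 0xA8 0x57 0xAE 0x5B 0xB6 0x6B 0xD6 0xAB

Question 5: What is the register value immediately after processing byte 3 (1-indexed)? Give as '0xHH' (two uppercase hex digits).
After byte 1 (0x5B): reg=0x75
After byte 2 (0x21): reg=0xAB
After byte 3 (0x37): reg=0xDD

Answer: 0xDD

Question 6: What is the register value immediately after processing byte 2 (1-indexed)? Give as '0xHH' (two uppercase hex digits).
Answer: 0xAB

Derivation:
After byte 1 (0x5B): reg=0x75
After byte 2 (0x21): reg=0xAB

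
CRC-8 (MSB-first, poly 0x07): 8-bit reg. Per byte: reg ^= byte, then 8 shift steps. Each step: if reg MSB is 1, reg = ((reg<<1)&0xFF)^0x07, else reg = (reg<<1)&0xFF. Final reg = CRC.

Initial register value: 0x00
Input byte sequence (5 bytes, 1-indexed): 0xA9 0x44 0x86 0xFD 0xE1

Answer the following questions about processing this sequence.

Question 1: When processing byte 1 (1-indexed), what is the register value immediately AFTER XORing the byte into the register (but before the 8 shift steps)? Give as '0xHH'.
Answer: 0xA9

Derivation:
Register before byte 1: 0x00
Byte 1: 0xA9
0x00 XOR 0xA9 = 0xA9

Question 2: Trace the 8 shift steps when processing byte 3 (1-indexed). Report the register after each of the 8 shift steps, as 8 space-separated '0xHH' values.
After byte 1 (0xA9): reg=0x56
After byte 2 (0x44): reg=0x7E
Register before byte 3: 0x7E
After XOR with byte 0x86: 0xF8

Answer: 0xF7 0xE9 0xD5 0xAD 0x5D 0xBA 0x73 0xE6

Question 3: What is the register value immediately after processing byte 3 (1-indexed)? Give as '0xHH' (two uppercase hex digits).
Answer: 0xE6

Derivation:
After byte 1 (0xA9): reg=0x56
After byte 2 (0x44): reg=0x7E
After byte 3 (0x86): reg=0xE6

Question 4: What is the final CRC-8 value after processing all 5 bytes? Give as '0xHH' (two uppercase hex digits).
Answer: 0x69

Derivation:
After byte 1 (0xA9): reg=0x56
After byte 2 (0x44): reg=0x7E
After byte 3 (0x86): reg=0xE6
After byte 4 (0xFD): reg=0x41
After byte 5 (0xE1): reg=0x69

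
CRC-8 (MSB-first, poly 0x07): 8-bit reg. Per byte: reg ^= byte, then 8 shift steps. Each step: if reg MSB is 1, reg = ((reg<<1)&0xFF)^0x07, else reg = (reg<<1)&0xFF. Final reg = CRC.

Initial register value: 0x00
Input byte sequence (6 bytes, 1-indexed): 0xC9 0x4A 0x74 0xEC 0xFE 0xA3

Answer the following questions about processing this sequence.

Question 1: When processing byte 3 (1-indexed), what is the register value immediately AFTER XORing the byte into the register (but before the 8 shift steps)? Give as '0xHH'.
Register before byte 3: 0xA1
Byte 3: 0x74
0xA1 XOR 0x74 = 0xD5

Answer: 0xD5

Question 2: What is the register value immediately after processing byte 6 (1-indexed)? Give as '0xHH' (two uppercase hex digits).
Answer: 0x15

Derivation:
After byte 1 (0xC9): reg=0x71
After byte 2 (0x4A): reg=0xA1
After byte 3 (0x74): reg=0x25
After byte 4 (0xEC): reg=0x71
After byte 5 (0xFE): reg=0xA4
After byte 6 (0xA3): reg=0x15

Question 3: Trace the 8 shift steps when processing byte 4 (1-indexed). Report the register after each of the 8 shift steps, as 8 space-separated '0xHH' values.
Answer: 0x95 0x2D 0x5A 0xB4 0x6F 0xDE 0xBB 0x71

Derivation:
After byte 1 (0xC9): reg=0x71
After byte 2 (0x4A): reg=0xA1
After byte 3 (0x74): reg=0x25
Register before byte 4: 0x25
After XOR with byte 0xEC: 0xC9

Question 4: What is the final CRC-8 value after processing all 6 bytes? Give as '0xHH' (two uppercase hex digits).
Answer: 0x15

Derivation:
After byte 1 (0xC9): reg=0x71
After byte 2 (0x4A): reg=0xA1
After byte 3 (0x74): reg=0x25
After byte 4 (0xEC): reg=0x71
After byte 5 (0xFE): reg=0xA4
After byte 6 (0xA3): reg=0x15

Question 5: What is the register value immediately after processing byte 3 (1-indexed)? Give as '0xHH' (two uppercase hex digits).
Answer: 0x25

Derivation:
After byte 1 (0xC9): reg=0x71
After byte 2 (0x4A): reg=0xA1
After byte 3 (0x74): reg=0x25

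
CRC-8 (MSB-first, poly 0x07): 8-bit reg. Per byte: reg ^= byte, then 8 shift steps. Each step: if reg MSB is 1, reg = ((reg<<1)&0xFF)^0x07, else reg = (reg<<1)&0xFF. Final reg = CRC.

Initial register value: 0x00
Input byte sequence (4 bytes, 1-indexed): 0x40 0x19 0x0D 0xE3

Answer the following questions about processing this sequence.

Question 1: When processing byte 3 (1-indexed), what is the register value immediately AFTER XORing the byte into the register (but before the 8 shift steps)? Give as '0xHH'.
Register before byte 3: 0x14
Byte 3: 0x0D
0x14 XOR 0x0D = 0x19

Answer: 0x19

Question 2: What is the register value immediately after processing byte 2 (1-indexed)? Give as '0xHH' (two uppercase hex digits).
After byte 1 (0x40): reg=0xC7
After byte 2 (0x19): reg=0x14

Answer: 0x14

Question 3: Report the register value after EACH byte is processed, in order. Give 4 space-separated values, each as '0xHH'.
0xC7 0x14 0x4F 0x4D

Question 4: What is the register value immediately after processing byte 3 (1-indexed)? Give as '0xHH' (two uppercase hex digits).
Answer: 0x4F

Derivation:
After byte 1 (0x40): reg=0xC7
After byte 2 (0x19): reg=0x14
After byte 3 (0x0D): reg=0x4F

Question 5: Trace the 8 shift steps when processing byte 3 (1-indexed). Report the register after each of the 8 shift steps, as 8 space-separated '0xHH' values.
Answer: 0x32 0x64 0xC8 0x97 0x29 0x52 0xA4 0x4F

Derivation:
After byte 1 (0x40): reg=0xC7
After byte 2 (0x19): reg=0x14
Register before byte 3: 0x14
After XOR with byte 0x0D: 0x19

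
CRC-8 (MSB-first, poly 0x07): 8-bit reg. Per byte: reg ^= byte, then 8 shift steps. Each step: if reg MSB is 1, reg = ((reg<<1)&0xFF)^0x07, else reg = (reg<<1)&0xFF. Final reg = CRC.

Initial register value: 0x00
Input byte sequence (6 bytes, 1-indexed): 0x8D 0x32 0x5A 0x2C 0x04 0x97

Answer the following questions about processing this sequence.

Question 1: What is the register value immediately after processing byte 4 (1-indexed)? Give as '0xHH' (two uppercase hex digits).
After byte 1 (0x8D): reg=0xAA
After byte 2 (0x32): reg=0xC1
After byte 3 (0x5A): reg=0xC8
After byte 4 (0x2C): reg=0xB2

Answer: 0xB2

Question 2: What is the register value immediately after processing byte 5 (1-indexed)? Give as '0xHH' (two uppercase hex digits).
Answer: 0x0B

Derivation:
After byte 1 (0x8D): reg=0xAA
After byte 2 (0x32): reg=0xC1
After byte 3 (0x5A): reg=0xC8
After byte 4 (0x2C): reg=0xB2
After byte 5 (0x04): reg=0x0B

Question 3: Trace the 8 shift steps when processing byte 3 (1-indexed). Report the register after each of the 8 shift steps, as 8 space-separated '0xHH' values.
After byte 1 (0x8D): reg=0xAA
After byte 2 (0x32): reg=0xC1
Register before byte 3: 0xC1
After XOR with byte 0x5A: 0x9B

Answer: 0x31 0x62 0xC4 0x8F 0x19 0x32 0x64 0xC8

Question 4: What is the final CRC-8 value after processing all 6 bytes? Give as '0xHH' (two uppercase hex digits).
After byte 1 (0x8D): reg=0xAA
After byte 2 (0x32): reg=0xC1
After byte 3 (0x5A): reg=0xC8
After byte 4 (0x2C): reg=0xB2
After byte 5 (0x04): reg=0x0B
After byte 6 (0x97): reg=0xDD

Answer: 0xDD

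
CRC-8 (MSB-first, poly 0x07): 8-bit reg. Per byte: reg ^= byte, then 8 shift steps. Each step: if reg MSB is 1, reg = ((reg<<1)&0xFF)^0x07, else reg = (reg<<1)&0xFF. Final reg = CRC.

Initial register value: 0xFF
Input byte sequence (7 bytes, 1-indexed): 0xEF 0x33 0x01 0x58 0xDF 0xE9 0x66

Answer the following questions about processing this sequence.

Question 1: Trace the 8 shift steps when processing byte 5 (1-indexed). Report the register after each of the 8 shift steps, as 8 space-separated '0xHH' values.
After byte 1 (0xEF): reg=0x70
After byte 2 (0x33): reg=0xCE
After byte 3 (0x01): reg=0x63
After byte 4 (0x58): reg=0xA1
Register before byte 5: 0xA1
After XOR with byte 0xDF: 0x7E

Answer: 0xFC 0xFF 0xF9 0xF5 0xED 0xDD 0xBD 0x7D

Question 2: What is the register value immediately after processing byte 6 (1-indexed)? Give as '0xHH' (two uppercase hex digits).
After byte 1 (0xEF): reg=0x70
After byte 2 (0x33): reg=0xCE
After byte 3 (0x01): reg=0x63
After byte 4 (0x58): reg=0xA1
After byte 5 (0xDF): reg=0x7D
After byte 6 (0xE9): reg=0xE5

Answer: 0xE5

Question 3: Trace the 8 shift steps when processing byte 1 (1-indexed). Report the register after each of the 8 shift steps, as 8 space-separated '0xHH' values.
Answer: 0x20 0x40 0x80 0x07 0x0E 0x1C 0x38 0x70

Derivation:
Register before byte 1: 0xFF
After XOR with byte 0xEF: 0x10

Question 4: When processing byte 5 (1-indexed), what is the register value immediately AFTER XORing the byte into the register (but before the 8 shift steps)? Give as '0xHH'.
Register before byte 5: 0xA1
Byte 5: 0xDF
0xA1 XOR 0xDF = 0x7E

Answer: 0x7E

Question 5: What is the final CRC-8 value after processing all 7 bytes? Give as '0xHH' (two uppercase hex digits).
After byte 1 (0xEF): reg=0x70
After byte 2 (0x33): reg=0xCE
After byte 3 (0x01): reg=0x63
After byte 4 (0x58): reg=0xA1
After byte 5 (0xDF): reg=0x7D
After byte 6 (0xE9): reg=0xE5
After byte 7 (0x66): reg=0x80

Answer: 0x80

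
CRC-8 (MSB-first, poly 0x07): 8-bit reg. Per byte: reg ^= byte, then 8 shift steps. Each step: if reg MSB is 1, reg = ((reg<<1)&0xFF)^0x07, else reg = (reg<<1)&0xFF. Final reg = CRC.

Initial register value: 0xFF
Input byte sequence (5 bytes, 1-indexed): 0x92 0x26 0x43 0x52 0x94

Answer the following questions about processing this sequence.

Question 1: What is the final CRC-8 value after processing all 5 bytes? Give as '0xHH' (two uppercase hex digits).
After byte 1 (0x92): reg=0x04
After byte 2 (0x26): reg=0xEE
After byte 3 (0x43): reg=0x4A
After byte 4 (0x52): reg=0x48
After byte 5 (0x94): reg=0x1A

Answer: 0x1A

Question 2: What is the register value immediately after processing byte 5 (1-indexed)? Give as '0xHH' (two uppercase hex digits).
Answer: 0x1A

Derivation:
After byte 1 (0x92): reg=0x04
After byte 2 (0x26): reg=0xEE
After byte 3 (0x43): reg=0x4A
After byte 4 (0x52): reg=0x48
After byte 5 (0x94): reg=0x1A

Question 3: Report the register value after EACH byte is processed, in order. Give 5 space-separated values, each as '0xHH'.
0x04 0xEE 0x4A 0x48 0x1A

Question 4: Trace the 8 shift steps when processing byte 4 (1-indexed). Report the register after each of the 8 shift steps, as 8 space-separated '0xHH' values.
Answer: 0x30 0x60 0xC0 0x87 0x09 0x12 0x24 0x48

Derivation:
After byte 1 (0x92): reg=0x04
After byte 2 (0x26): reg=0xEE
After byte 3 (0x43): reg=0x4A
Register before byte 4: 0x4A
After XOR with byte 0x52: 0x18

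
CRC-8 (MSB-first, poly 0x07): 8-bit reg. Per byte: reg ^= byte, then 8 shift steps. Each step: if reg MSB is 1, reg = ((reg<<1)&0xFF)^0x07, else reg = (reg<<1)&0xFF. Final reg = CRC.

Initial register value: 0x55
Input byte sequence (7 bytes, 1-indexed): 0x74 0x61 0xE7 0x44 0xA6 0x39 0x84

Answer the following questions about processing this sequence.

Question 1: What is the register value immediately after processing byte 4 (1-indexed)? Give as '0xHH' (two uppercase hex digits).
Answer: 0x85

Derivation:
After byte 1 (0x74): reg=0xE7
After byte 2 (0x61): reg=0x9B
After byte 3 (0xE7): reg=0x73
After byte 4 (0x44): reg=0x85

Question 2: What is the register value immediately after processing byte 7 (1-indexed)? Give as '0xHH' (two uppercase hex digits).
Answer: 0x2F

Derivation:
After byte 1 (0x74): reg=0xE7
After byte 2 (0x61): reg=0x9B
After byte 3 (0xE7): reg=0x73
After byte 4 (0x44): reg=0x85
After byte 5 (0xA6): reg=0xE9
After byte 6 (0x39): reg=0x3E
After byte 7 (0x84): reg=0x2F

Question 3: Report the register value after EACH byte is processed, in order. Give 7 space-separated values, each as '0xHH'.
0xE7 0x9B 0x73 0x85 0xE9 0x3E 0x2F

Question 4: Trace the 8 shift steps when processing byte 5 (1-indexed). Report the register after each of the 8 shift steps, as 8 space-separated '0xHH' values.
After byte 1 (0x74): reg=0xE7
After byte 2 (0x61): reg=0x9B
After byte 3 (0xE7): reg=0x73
After byte 4 (0x44): reg=0x85
Register before byte 5: 0x85
After XOR with byte 0xA6: 0x23

Answer: 0x46 0x8C 0x1F 0x3E 0x7C 0xF8 0xF7 0xE9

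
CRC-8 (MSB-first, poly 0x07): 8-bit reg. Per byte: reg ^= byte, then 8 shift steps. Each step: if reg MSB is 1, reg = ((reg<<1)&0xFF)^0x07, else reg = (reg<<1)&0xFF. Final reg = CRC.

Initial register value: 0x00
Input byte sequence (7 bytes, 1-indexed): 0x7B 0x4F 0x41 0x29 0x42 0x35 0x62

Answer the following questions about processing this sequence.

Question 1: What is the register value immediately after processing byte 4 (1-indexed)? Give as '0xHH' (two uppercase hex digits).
Answer: 0xE8

Derivation:
After byte 1 (0x7B): reg=0x66
After byte 2 (0x4F): reg=0xDF
After byte 3 (0x41): reg=0xD3
After byte 4 (0x29): reg=0xE8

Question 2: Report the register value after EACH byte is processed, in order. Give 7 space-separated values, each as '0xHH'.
0x66 0xDF 0xD3 0xE8 0x5F 0x11 0x5E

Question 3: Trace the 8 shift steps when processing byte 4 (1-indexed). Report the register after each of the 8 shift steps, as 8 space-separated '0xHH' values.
After byte 1 (0x7B): reg=0x66
After byte 2 (0x4F): reg=0xDF
After byte 3 (0x41): reg=0xD3
Register before byte 4: 0xD3
After XOR with byte 0x29: 0xFA

Answer: 0xF3 0xE1 0xC5 0x8D 0x1D 0x3A 0x74 0xE8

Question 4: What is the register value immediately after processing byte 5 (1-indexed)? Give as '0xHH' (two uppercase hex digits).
After byte 1 (0x7B): reg=0x66
After byte 2 (0x4F): reg=0xDF
After byte 3 (0x41): reg=0xD3
After byte 4 (0x29): reg=0xE8
After byte 5 (0x42): reg=0x5F

Answer: 0x5F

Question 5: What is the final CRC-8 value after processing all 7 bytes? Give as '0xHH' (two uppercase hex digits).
After byte 1 (0x7B): reg=0x66
After byte 2 (0x4F): reg=0xDF
After byte 3 (0x41): reg=0xD3
After byte 4 (0x29): reg=0xE8
After byte 5 (0x42): reg=0x5F
After byte 6 (0x35): reg=0x11
After byte 7 (0x62): reg=0x5E

Answer: 0x5E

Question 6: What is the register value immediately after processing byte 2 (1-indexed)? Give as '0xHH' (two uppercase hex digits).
After byte 1 (0x7B): reg=0x66
After byte 2 (0x4F): reg=0xDF

Answer: 0xDF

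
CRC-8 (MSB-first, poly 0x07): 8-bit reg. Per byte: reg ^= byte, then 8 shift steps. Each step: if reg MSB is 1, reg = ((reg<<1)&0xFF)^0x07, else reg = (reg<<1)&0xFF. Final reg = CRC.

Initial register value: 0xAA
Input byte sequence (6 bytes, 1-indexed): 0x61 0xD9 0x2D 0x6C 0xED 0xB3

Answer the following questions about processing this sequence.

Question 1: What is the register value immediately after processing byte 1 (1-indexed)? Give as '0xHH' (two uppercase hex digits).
Answer: 0x7F

Derivation:
After byte 1 (0x61): reg=0x7F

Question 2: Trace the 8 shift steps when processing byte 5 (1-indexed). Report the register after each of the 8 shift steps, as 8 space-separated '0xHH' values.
After byte 1 (0x61): reg=0x7F
After byte 2 (0xD9): reg=0x7B
After byte 3 (0x2D): reg=0xA5
After byte 4 (0x6C): reg=0x71
Register before byte 5: 0x71
After XOR with byte 0xED: 0x9C

Answer: 0x3F 0x7E 0xFC 0xFF 0xF9 0xF5 0xED 0xDD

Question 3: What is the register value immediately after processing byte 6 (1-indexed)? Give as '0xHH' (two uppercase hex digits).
Answer: 0x0D

Derivation:
After byte 1 (0x61): reg=0x7F
After byte 2 (0xD9): reg=0x7B
After byte 3 (0x2D): reg=0xA5
After byte 4 (0x6C): reg=0x71
After byte 5 (0xED): reg=0xDD
After byte 6 (0xB3): reg=0x0D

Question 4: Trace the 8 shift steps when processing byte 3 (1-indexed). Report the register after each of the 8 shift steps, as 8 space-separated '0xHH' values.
After byte 1 (0x61): reg=0x7F
After byte 2 (0xD9): reg=0x7B
Register before byte 3: 0x7B
After XOR with byte 0x2D: 0x56

Answer: 0xAC 0x5F 0xBE 0x7B 0xF6 0xEB 0xD1 0xA5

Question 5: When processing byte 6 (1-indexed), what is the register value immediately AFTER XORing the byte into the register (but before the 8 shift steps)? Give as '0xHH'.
Register before byte 6: 0xDD
Byte 6: 0xB3
0xDD XOR 0xB3 = 0x6E

Answer: 0x6E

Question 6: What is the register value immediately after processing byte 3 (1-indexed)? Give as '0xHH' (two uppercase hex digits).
Answer: 0xA5

Derivation:
After byte 1 (0x61): reg=0x7F
After byte 2 (0xD9): reg=0x7B
After byte 3 (0x2D): reg=0xA5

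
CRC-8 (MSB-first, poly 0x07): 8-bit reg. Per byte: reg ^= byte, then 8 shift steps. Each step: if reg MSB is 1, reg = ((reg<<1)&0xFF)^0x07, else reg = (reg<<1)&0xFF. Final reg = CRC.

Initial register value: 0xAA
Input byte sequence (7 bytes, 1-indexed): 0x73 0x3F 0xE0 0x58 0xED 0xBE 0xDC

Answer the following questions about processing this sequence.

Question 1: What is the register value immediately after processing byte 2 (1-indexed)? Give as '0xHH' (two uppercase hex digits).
After byte 1 (0x73): reg=0x01
After byte 2 (0x3F): reg=0xBA

Answer: 0xBA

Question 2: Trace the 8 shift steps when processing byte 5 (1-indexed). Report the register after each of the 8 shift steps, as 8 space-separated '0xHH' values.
After byte 1 (0x73): reg=0x01
After byte 2 (0x3F): reg=0xBA
After byte 3 (0xE0): reg=0x81
After byte 4 (0x58): reg=0x01
Register before byte 5: 0x01
After XOR with byte 0xED: 0xEC

Answer: 0xDF 0xB9 0x75 0xEA 0xD3 0xA1 0x45 0x8A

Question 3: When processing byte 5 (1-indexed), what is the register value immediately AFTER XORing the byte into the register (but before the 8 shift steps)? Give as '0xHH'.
Answer: 0xEC

Derivation:
Register before byte 5: 0x01
Byte 5: 0xED
0x01 XOR 0xED = 0xEC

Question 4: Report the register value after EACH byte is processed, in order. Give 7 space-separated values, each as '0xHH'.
0x01 0xBA 0x81 0x01 0x8A 0x8C 0xB7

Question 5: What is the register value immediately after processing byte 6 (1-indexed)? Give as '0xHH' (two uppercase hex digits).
Answer: 0x8C

Derivation:
After byte 1 (0x73): reg=0x01
After byte 2 (0x3F): reg=0xBA
After byte 3 (0xE0): reg=0x81
After byte 4 (0x58): reg=0x01
After byte 5 (0xED): reg=0x8A
After byte 6 (0xBE): reg=0x8C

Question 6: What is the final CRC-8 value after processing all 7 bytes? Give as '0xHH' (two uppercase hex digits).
Answer: 0xB7

Derivation:
After byte 1 (0x73): reg=0x01
After byte 2 (0x3F): reg=0xBA
After byte 3 (0xE0): reg=0x81
After byte 4 (0x58): reg=0x01
After byte 5 (0xED): reg=0x8A
After byte 6 (0xBE): reg=0x8C
After byte 7 (0xDC): reg=0xB7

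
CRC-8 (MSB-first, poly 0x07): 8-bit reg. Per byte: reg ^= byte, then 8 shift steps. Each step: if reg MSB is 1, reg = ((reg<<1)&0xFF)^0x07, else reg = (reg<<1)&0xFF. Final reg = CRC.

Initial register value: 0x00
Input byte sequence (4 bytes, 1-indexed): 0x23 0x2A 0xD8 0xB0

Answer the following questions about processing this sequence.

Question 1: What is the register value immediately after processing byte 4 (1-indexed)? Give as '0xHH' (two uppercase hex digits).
After byte 1 (0x23): reg=0xE9
After byte 2 (0x2A): reg=0x47
After byte 3 (0xD8): reg=0xD4
After byte 4 (0xB0): reg=0x3B

Answer: 0x3B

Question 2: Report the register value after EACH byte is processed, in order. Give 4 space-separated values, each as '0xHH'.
0xE9 0x47 0xD4 0x3B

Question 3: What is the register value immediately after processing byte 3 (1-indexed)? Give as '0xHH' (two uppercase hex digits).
After byte 1 (0x23): reg=0xE9
After byte 2 (0x2A): reg=0x47
After byte 3 (0xD8): reg=0xD4

Answer: 0xD4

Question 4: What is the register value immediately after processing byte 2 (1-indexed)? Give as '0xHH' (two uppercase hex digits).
Answer: 0x47

Derivation:
After byte 1 (0x23): reg=0xE9
After byte 2 (0x2A): reg=0x47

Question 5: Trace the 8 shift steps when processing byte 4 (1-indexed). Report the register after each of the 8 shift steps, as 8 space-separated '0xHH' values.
Answer: 0xC8 0x97 0x29 0x52 0xA4 0x4F 0x9E 0x3B

Derivation:
After byte 1 (0x23): reg=0xE9
After byte 2 (0x2A): reg=0x47
After byte 3 (0xD8): reg=0xD4
Register before byte 4: 0xD4
After XOR with byte 0xB0: 0x64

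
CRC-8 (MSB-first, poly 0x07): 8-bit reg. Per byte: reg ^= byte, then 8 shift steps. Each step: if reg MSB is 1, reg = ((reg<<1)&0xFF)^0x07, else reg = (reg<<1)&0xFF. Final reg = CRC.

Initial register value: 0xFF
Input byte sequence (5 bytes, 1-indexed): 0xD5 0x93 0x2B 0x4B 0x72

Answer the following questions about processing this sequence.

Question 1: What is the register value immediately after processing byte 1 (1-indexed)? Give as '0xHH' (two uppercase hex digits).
Answer: 0xD6

Derivation:
After byte 1 (0xD5): reg=0xD6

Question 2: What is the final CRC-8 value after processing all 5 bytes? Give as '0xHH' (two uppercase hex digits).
After byte 1 (0xD5): reg=0xD6
After byte 2 (0x93): reg=0xDC
After byte 3 (0x2B): reg=0xCB
After byte 4 (0x4B): reg=0x89
After byte 5 (0x72): reg=0xEF

Answer: 0xEF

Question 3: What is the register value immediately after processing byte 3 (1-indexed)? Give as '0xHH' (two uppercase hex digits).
Answer: 0xCB

Derivation:
After byte 1 (0xD5): reg=0xD6
After byte 2 (0x93): reg=0xDC
After byte 3 (0x2B): reg=0xCB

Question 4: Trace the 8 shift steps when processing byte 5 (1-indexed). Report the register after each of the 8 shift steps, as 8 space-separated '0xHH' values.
After byte 1 (0xD5): reg=0xD6
After byte 2 (0x93): reg=0xDC
After byte 3 (0x2B): reg=0xCB
After byte 4 (0x4B): reg=0x89
Register before byte 5: 0x89
After XOR with byte 0x72: 0xFB

Answer: 0xF1 0xE5 0xCD 0x9D 0x3D 0x7A 0xF4 0xEF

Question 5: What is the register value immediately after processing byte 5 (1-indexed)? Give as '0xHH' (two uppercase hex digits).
Answer: 0xEF

Derivation:
After byte 1 (0xD5): reg=0xD6
After byte 2 (0x93): reg=0xDC
After byte 3 (0x2B): reg=0xCB
After byte 4 (0x4B): reg=0x89
After byte 5 (0x72): reg=0xEF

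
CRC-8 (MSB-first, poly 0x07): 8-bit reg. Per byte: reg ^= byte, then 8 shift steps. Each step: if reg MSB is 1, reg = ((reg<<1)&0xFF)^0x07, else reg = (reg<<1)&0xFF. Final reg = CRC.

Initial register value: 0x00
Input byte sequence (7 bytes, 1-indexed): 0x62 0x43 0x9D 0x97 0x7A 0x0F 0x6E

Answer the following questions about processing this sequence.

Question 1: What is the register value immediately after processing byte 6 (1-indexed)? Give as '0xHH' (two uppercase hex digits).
After byte 1 (0x62): reg=0x29
After byte 2 (0x43): reg=0x11
After byte 3 (0x9D): reg=0xAD
After byte 4 (0x97): reg=0xA6
After byte 5 (0x7A): reg=0x1A
After byte 6 (0x0F): reg=0x6B

Answer: 0x6B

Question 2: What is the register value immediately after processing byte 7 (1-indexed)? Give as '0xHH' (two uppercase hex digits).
Answer: 0x1B

Derivation:
After byte 1 (0x62): reg=0x29
After byte 2 (0x43): reg=0x11
After byte 3 (0x9D): reg=0xAD
After byte 4 (0x97): reg=0xA6
After byte 5 (0x7A): reg=0x1A
After byte 6 (0x0F): reg=0x6B
After byte 7 (0x6E): reg=0x1B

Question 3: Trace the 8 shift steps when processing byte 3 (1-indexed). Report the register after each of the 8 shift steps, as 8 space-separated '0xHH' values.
After byte 1 (0x62): reg=0x29
After byte 2 (0x43): reg=0x11
Register before byte 3: 0x11
After XOR with byte 0x9D: 0x8C

Answer: 0x1F 0x3E 0x7C 0xF8 0xF7 0xE9 0xD5 0xAD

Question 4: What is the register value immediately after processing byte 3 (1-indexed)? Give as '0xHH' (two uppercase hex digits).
Answer: 0xAD

Derivation:
After byte 1 (0x62): reg=0x29
After byte 2 (0x43): reg=0x11
After byte 3 (0x9D): reg=0xAD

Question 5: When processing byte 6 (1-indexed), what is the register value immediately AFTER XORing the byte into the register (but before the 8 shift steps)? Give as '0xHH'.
Register before byte 6: 0x1A
Byte 6: 0x0F
0x1A XOR 0x0F = 0x15

Answer: 0x15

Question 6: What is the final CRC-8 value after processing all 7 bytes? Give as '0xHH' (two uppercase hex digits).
Answer: 0x1B

Derivation:
After byte 1 (0x62): reg=0x29
After byte 2 (0x43): reg=0x11
After byte 3 (0x9D): reg=0xAD
After byte 4 (0x97): reg=0xA6
After byte 5 (0x7A): reg=0x1A
After byte 6 (0x0F): reg=0x6B
After byte 7 (0x6E): reg=0x1B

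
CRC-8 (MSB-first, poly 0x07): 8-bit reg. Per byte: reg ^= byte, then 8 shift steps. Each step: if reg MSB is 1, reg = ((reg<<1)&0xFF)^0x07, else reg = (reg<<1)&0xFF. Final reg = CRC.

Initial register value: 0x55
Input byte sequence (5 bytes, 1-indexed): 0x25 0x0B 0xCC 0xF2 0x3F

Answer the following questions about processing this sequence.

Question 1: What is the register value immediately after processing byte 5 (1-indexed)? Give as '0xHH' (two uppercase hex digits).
After byte 1 (0x25): reg=0x57
After byte 2 (0x0B): reg=0x93
After byte 3 (0xCC): reg=0x9A
After byte 4 (0xF2): reg=0x1F
After byte 5 (0x3F): reg=0xE0

Answer: 0xE0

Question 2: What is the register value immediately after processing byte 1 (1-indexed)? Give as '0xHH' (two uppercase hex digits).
After byte 1 (0x25): reg=0x57

Answer: 0x57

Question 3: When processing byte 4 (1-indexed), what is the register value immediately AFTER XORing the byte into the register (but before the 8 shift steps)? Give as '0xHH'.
Register before byte 4: 0x9A
Byte 4: 0xF2
0x9A XOR 0xF2 = 0x68

Answer: 0x68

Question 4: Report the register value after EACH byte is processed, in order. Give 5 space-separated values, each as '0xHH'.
0x57 0x93 0x9A 0x1F 0xE0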